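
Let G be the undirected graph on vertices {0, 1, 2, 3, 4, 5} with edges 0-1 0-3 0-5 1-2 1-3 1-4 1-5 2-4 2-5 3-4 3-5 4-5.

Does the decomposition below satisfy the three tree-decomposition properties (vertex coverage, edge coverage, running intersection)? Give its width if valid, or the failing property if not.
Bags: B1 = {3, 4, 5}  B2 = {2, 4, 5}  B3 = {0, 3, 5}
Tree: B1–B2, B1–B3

A tree decomposition must satisfy three properties: every vertex lies in some bag; for every edge, both endpoints lie together in some bag; and for every vertex, the bags containing it form a connected subtree. Here vertex 1 appears in no bag, so the decomposition is invalid.

No — vertex 1 appears in no bag.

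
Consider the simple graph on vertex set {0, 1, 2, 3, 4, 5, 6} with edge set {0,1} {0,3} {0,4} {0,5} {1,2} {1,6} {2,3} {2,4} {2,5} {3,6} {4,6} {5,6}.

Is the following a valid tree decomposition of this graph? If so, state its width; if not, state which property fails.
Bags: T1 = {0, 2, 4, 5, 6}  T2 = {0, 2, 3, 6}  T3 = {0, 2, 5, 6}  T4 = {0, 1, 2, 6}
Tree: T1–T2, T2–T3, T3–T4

No — bags containing vertex 5 are not connected in the tree.

A tree decomposition must satisfy three properties: every vertex lies in some bag; for every edge, both endpoints lie together in some bag; and for every vertex, the bags containing it form a connected subtree. Here bags containing vertex 5 are not connected in the tree, so the decomposition is invalid.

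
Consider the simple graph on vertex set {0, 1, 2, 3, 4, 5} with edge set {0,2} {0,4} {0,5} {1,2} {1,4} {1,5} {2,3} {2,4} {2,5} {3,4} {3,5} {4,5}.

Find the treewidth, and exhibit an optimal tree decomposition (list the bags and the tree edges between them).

Treewidth 3.
Bags: B1 = {1, 2, 4, 5}  B2 = {2, 3, 4, 5}  B3 = {0, 2, 4, 5}
Tree: B1–B2, B2–B3

Every bag has size at most 4, so the width is 4 − 1 = 3 and tw(G) ≤ 3. For the lower bound, the 4 vertices {0, 2, 4, 5} are pairwise adjacent, and any tree decomposition puts a clique entirely inside one bag — forcing width ≥ 3. The upper and lower bounds meet at 3, so that is the treewidth.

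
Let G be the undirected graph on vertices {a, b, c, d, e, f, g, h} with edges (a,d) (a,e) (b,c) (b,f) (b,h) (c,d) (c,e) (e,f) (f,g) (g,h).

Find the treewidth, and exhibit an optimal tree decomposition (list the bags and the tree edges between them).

Treewidth 2.
One optimal decomposition is:
Bags: B1 = {a, d, e}  B2 = {c, d, e}  B3 = {c, e, f}  B4 = {b, c, f}  B5 = {b, f, g}  B6 = {b, g, h}
Tree: B1–B2, B2–B3, B3–B4, B4–B5, B5–B6

Each bag holds 3 vertices, so the decomposition has width 2, which upper-bounds the treewidth. Since a–d–c–e–a is a cycle in G, G is not acyclic. Forests are exactly the graphs of treewidth ≤ 1, so tw(G) ≥ 2. Combining the bounds, tw(G) = 2.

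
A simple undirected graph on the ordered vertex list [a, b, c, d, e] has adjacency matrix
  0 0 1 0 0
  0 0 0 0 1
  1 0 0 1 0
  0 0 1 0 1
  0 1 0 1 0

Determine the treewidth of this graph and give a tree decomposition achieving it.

Treewidth 1.
One optimal decomposition is:
Bags: B1 = {a, c}  B2 = {c, d}  B3 = {d, e}  B4 = {b, e}
Tree: B1–B2, B2–B3, B3–B4

Each bag holds 2 vertices, so the decomposition has width 1, which upper-bounds the treewidth. Any graph with an edge has treewidth ≥ 1, and G has the edge a–c. Hence tw(G) = 1 exactly.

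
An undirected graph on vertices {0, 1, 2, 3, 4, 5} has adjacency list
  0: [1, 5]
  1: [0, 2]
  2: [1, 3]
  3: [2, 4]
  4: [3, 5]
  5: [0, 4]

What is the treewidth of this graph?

2

A width-2 tree decomposition is:
Bags: B1 = {0, 1, 2}  B2 = {0, 2, 3}  B3 = {0, 3, 4}  B4 = {0, 4, 5}
Tree: B1–B2, B2–B3, B3–B4
Every bag has size at most 3, so the width is 3 − 1 = 2 and tw(G) ≤ 2. The edges 0–1–2–3–4–5–0 form a cycle, so G is not a tree and its treewidth is at least 2. Therefore the treewidth is 2.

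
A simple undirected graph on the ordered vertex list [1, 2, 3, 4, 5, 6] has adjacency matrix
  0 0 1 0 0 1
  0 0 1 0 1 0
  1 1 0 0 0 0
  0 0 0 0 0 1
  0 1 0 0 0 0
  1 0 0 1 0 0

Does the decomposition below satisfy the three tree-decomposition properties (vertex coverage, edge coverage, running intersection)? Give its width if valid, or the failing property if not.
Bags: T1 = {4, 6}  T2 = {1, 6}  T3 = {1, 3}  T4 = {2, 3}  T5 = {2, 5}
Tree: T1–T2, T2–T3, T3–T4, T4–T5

Yes; width 1.

Every vertex of G appears in some bag (union = {1, 2, 3, 4, 5, 6}); every edge is covered by a bag; and for each vertex v the set of bags containing v is connected in the bag tree. The decomposition is therefore valid. The largest bag has 2 vertices, so the width is 1.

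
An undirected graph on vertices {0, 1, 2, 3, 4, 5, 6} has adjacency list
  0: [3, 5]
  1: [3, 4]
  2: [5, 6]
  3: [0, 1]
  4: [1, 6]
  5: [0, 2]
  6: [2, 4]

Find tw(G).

2

A width-2 tree decomposition is:
Bags: B1 = {2, 5, 6}  B2 = {0, 5, 6}  B3 = {0, 3, 6}  B4 = {1, 3, 6}  B5 = {1, 4, 6}
Tree: B1–B2, B2–B3, B3–B4, B4–B5
The largest bag has 3 vertices, giving width 2; this decomposition certifies tw(G) ≤ 2. For the lower bound, G contains the cycle 6–2–5–0–3–1–4–6, so G is not a forest; only forests have treewidth ≤ 1, hence tw(G) ≥ 2. The upper and lower bounds meet at 2, so that is the treewidth.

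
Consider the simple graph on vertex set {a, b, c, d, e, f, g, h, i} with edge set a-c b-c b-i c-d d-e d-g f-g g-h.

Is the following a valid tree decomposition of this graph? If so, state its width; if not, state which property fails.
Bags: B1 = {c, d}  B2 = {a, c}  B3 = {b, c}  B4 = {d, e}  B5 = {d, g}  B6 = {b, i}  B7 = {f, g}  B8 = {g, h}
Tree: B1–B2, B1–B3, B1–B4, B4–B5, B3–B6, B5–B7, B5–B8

Checking the three conditions: (i) the bags cover all of {a, b, c, d, e, f, g, h, i}; (ii) for each edge, some bag contains both endpoints; (iii) the bags containing any fixed vertex form a subtree. All hold, so the decomposition is valid with width 2 − 1 = 1.

Yes; width 1.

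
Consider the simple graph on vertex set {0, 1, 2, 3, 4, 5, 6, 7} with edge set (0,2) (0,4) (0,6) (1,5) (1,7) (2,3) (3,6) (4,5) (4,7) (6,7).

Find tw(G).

2

A width-2 tree decomposition is:
Bags: B1 = {1, 5, 7}  B2 = {4, 5, 7}  B3 = {4, 6, 7}  B4 = {0, 4, 6}  B5 = {0, 3, 6}  B6 = {0, 2, 3}
Tree: B1–B2, B2–B3, B3–B4, B4–B5, B5–B6
Every bag has size at most 3, so the width is 3 − 1 = 2 and tw(G) ≤ 2. Since 1–5–4–7–1 is a cycle in G, G is not acyclic. Forests are exactly the graphs of treewidth ≤ 1, so tw(G) ≥ 2. The upper and lower bounds meet at 2, so that is the treewidth.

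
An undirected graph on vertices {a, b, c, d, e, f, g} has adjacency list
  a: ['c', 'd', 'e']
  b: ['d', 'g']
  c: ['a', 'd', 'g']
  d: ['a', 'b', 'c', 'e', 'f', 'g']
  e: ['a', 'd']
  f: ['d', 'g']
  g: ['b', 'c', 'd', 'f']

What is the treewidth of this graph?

2

A width-2 tree decomposition is:
Bags: B1 = {b, d, g}  B2 = {c, d, g}  B3 = {a, c, d}  B4 = {d, f, g}  B5 = {a, d, e}
Tree: B1–B2, B2–B3, B2–B4, B3–B5
The largest bag has 3 vertices, giving width 2; this decomposition certifies tw(G) ≤ 2. For the lower bound, the 3 vertices {c, d, g} are pairwise adjacent, and any tree decomposition puts a clique entirely inside one bag — forcing width ≥ 2. Therefore the treewidth is 2.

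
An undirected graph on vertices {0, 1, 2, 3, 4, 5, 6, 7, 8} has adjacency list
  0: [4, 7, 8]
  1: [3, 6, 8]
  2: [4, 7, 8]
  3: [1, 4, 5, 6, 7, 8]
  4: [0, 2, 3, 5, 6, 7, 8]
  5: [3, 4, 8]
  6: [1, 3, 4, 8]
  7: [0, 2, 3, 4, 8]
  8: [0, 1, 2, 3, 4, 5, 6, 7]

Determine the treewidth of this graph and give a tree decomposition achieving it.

The largest bag has 4 vertices, giving width 3; this decomposition certifies tw(G) ≤ 3. Conversely, {1, 3, 6, 8} is a clique of size 4, and the vertices of any clique must share a bag in every tree decomposition; so some bag has ≥ 4 vertices and tw(G) ≥ 3. Therefore the treewidth is 3.

Treewidth 3.
Bags: B1 = {3, 4, 7, 8}  B2 = {3, 4, 6, 8}  B3 = {2, 4, 7, 8}  B4 = {3, 4, 5, 8}  B5 = {1, 3, 6, 8}  B6 = {0, 4, 7, 8}
Tree: B1–B2, B1–B3, B1–B4, B2–B5, B1–B6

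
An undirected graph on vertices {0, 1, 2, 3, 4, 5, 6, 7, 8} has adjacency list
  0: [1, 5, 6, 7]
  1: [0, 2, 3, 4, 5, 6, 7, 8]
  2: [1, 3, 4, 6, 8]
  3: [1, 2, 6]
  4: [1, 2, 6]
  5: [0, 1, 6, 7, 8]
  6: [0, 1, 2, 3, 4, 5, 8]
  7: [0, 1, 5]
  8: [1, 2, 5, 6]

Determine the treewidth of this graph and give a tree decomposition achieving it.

Every bag has size at most 4, so the width is 4 − 1 = 3 and tw(G) ≤ 3. Conversely, {0, 1, 5, 6} is a clique of size 4, and the vertices of any clique must share a bag in every tree decomposition; so some bag has ≥ 4 vertices and tw(G) ≥ 3. Therefore the treewidth is 3.

Treewidth 3.
One such decomposition:
Bags: B1 = {1, 2, 4, 6}  B2 = {1, 2, 6, 8}  B3 = {1, 2, 3, 6}  B4 = {1, 5, 6, 8}  B5 = {0, 1, 5, 6}  B6 = {0, 1, 5, 7}
Tree: B1–B2, B2–B3, B2–B4, B4–B5, B5–B6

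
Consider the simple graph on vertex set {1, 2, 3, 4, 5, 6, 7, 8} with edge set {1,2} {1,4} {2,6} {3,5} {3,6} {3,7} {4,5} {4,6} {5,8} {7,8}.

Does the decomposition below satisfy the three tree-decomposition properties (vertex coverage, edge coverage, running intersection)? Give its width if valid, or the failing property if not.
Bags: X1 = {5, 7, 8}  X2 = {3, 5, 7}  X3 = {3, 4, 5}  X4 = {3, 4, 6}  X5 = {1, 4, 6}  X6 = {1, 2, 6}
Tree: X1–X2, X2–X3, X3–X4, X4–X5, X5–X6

Checking the three conditions: (i) the bags cover all of {1, 2, 3, 4, 5, 6, 7, 8}; (ii) for each edge, some bag contains both endpoints; (iii) the bags containing any fixed vertex form a subtree. All hold, so the decomposition is valid with width 3 − 1 = 2.

Yes; width 2.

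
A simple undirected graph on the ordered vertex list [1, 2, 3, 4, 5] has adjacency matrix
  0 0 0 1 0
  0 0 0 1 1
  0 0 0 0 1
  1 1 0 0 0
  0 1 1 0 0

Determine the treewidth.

1

A width-1 tree decomposition is:
Bags: B1 = {1, 4}  B2 = {2, 4}  B3 = {2, 5}  B4 = {3, 5}
Tree: B1–B2, B2–B3, B3–B4
Every bag has size at most 2, so the width is 2 − 1 = 1 and tw(G) ≤ 1. Since G has at least one edge (e.g. 1–4), it is not an edgeless graph, so tw(G) ≥ 1. The upper and lower bounds meet at 1, so that is the treewidth.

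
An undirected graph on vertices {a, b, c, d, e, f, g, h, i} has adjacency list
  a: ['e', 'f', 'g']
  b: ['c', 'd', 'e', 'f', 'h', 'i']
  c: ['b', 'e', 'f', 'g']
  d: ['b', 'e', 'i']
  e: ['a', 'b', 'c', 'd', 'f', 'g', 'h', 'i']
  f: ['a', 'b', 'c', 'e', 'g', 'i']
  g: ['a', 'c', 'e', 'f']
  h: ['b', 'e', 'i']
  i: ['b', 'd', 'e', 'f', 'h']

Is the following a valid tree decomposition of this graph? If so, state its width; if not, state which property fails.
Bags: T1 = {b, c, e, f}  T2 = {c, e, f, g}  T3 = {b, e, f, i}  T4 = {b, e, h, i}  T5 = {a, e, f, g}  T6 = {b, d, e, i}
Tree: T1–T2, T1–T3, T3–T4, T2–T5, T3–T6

Yes; width 3.

Every vertex of G appears in some bag (union = {a, b, c, d, e, f, g, h, i}); every edge is covered by a bag; and for each vertex v the set of bags containing v is connected in the bag tree. The decomposition is therefore valid. The largest bag has 4 vertices, so the width is 3.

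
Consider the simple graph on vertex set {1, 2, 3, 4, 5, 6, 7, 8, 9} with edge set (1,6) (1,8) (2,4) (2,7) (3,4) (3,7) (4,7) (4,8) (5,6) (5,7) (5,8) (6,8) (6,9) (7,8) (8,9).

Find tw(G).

A width-2 tree decomposition is:
Bags: B1 = {5, 6, 8}  B2 = {5, 7, 8}  B3 = {4, 7, 8}  B4 = {2, 4, 7}  B5 = {3, 4, 7}  B6 = {1, 6, 8}  B7 = {6, 8, 9}
Tree: B1–B2, B2–B3, B3–B4, B3–B5, B1–B6, B6–B7
The largest bag has 3 vertices, giving width 2; this decomposition certifies tw(G) ≤ 2. Conversely, {4, 7, 8} is a clique of size 3, and the vertices of any clique must share a bag in every tree decomposition; so some bag has ≥ 3 vertices and tw(G) ≥ 2. Therefore the treewidth is 2.

2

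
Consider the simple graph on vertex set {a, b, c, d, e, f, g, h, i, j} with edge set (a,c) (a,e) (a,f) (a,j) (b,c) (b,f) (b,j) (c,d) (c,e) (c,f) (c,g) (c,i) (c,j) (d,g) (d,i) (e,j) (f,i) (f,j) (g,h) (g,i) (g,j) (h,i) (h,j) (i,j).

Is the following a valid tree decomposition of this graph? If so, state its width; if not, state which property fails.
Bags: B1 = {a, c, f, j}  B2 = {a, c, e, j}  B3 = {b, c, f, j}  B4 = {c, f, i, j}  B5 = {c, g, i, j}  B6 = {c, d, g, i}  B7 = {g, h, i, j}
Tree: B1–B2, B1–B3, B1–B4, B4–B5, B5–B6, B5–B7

Checking the three conditions: (i) the bags cover all of {a, b, c, d, e, f, g, h, i, j}; (ii) for each edge, some bag contains both endpoints; (iii) the bags containing any fixed vertex form a subtree. All hold, so the decomposition is valid with width 4 − 1 = 3.

Yes; width 3.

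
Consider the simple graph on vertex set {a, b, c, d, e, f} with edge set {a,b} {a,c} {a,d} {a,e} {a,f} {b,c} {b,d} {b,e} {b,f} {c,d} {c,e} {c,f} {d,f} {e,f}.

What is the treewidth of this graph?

4

A width-4 tree decomposition is:
Bags: B1 = {a, b, c, e, f}  B2 = {a, b, c, d, f}
Tree: B1–B2
The largest bag has 5 vertices, giving width 4; this decomposition certifies tw(G) ≤ 4. Conversely, {a, b, c, d, f} is a clique of size 5, and the vertices of any clique must share a bag in every tree decomposition; so some bag has ≥ 5 vertices and tw(G) ≥ 4. The upper and lower bounds meet at 4, so that is the treewidth.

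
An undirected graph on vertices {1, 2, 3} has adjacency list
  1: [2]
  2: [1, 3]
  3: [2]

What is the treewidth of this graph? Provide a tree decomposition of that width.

Treewidth 1.
One such decomposition:
Bags: B1 = {2, 3}  B2 = {1, 2}
Tree: B1–B2

Each bag holds 2 vertices, so the decomposition has width 1, which upper-bounds the treewidth. Any graph with an edge has treewidth ≥ 1, and G has the edge 3–2. Therefore the treewidth is 1.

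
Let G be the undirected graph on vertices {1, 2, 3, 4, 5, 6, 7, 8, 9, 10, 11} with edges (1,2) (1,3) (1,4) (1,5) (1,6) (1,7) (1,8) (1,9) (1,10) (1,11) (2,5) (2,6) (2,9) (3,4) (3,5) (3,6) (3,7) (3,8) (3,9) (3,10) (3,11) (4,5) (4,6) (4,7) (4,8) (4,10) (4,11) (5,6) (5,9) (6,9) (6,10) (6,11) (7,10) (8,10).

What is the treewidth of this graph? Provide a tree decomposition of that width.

Treewidth 4.
One such decomposition:
Bags: B1 = {1, 3, 4, 6, 10}  B2 = {1, 3, 4, 5, 6}  B3 = {1, 3, 5, 6, 9}  B4 = {1, 3, 4, 6, 11}  B5 = {1, 3, 4, 8, 10}  B6 = {1, 3, 4, 7, 10}  B7 = {1, 2, 5, 6, 9}
Tree: B1–B2, B2–B3, B2–B4, B1–B5, B5–B6, B3–B7

Each bag holds 5 vertices, so the decomposition has width 4, which upper-bounds the treewidth. Conversely, {1, 2, 5, 6, 9} is a clique of size 5, and the vertices of any clique must share a bag in every tree decomposition; so some bag has ≥ 5 vertices and tw(G) ≥ 4. Therefore the treewidth is 4.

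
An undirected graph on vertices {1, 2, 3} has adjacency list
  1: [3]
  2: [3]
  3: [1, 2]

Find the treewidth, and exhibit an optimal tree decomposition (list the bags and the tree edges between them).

Treewidth 1.
One optimal decomposition is:
Bags: B1 = {1, 3}  B2 = {2, 3}
Tree: B1–B2

Every bag has size at most 2, so the width is 2 − 1 = 1 and tw(G) ≤ 1. G has an edge, so its treewidth is at least 1. Combining the bounds, tw(G) = 1.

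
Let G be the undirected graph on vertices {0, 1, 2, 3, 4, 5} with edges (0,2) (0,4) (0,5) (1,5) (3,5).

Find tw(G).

A width-1 tree decomposition is:
Bags: B1 = {1, 5}  B2 = {0, 5}  B3 = {0, 4}  B4 = {3, 5}  B5 = {0, 2}
Tree: B1–B2, B2–B3, B2–B4, B3–B5
The largest bag has 2 vertices, giving width 1; this decomposition certifies tw(G) ≤ 1. G has an edge, so its treewidth is at least 1. Therefore the treewidth is 1.

1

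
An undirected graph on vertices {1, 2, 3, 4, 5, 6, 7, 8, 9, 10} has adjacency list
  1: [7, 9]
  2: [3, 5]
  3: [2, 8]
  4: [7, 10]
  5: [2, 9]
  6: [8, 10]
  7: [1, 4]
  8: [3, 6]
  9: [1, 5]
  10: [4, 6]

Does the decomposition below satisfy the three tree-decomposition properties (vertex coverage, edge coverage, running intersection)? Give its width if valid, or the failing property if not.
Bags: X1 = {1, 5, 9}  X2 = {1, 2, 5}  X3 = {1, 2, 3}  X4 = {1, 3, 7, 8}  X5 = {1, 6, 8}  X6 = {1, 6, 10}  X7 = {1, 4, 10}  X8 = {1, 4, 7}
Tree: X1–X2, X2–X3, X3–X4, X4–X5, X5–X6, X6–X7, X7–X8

A tree decomposition must satisfy three properties: every vertex lies in some bag; for every edge, both endpoints lie together in some bag; and for every vertex, the bags containing it form a connected subtree. Here bags containing vertex 7 are not connected in the tree, so the decomposition is invalid.

No — bags containing vertex 7 are not connected in the tree.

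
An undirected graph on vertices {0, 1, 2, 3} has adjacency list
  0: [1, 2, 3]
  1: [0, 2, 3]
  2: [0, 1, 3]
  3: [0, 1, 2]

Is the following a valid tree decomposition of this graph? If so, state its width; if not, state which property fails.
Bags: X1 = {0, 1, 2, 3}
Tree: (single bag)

Yes; width 3.

Vertex coverage: the bags together contain {0, 1, 2, 3}, the full vertex set. Edge coverage: each edge of G has both endpoints in at least one bag. Running intersection: for every vertex, the bags containing it form a connected subtree. All three properties hold, so this is a valid tree decomposition of width max|bag| − 1 = 3, and hence tw(G) ≤ 3.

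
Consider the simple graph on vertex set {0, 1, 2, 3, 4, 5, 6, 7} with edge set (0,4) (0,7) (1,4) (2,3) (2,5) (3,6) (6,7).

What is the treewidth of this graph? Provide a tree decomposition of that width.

Every bag has size at most 2, so the width is 2 − 1 = 1 and tw(G) ≤ 1. Since G has at least one edge (e.g. 5–2), it is not an edgeless graph, so tw(G) ≥ 1. The upper and lower bounds meet at 1, so that is the treewidth.

Treewidth 1.
One such decomposition:
Bags: B1 = {2, 5}  B2 = {2, 3}  B3 = {3, 6}  B4 = {6, 7}  B5 = {0, 7}  B6 = {0, 4}  B7 = {1, 4}
Tree: B1–B2, B2–B3, B3–B4, B4–B5, B5–B6, B6–B7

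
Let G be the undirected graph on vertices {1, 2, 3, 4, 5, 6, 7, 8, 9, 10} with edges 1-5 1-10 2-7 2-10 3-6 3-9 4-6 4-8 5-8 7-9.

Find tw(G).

A width-2 tree decomposition is:
Bags: B1 = {1, 5, 10}  B2 = {2, 5, 10}  B3 = {2, 5, 7}  B4 = {5, 7, 9}  B5 = {3, 5, 9}  B6 = {3, 5, 6}  B7 = {4, 5, 6}  B8 = {4, 5, 8}
Tree: B1–B2, B2–B3, B3–B4, B4–B5, B5–B6, B6–B7, B7–B8
The largest bag has 3 vertices, giving width 2; this decomposition certifies tw(G) ≤ 2. The edges 5–1–10–2–7–9–3–6–4–8–5 form a cycle, so G is not a tree and its treewidth is at least 2. The upper and lower bounds meet at 2, so that is the treewidth.

2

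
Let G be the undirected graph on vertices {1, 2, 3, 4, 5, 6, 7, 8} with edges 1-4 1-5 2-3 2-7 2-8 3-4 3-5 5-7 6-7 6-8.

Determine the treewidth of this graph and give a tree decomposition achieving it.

Every bag has size at most 3, so the width is 3 − 1 = 2 and tw(G) ≤ 2. For the lower bound, G contains the cycle 1–4–3–5–1, so G is not a forest; only forests have treewidth ≤ 1, hence tw(G) ≥ 2. Therefore the treewidth is 2.

Treewidth 2.
One such decomposition:
Bags: B1 = {1, 4, 5}  B2 = {3, 4, 5}  B3 = {3, 5, 7}  B4 = {2, 3, 7}  B5 = {2, 6, 7}  B6 = {2, 6, 8}
Tree: B1–B2, B2–B3, B3–B4, B4–B5, B5–B6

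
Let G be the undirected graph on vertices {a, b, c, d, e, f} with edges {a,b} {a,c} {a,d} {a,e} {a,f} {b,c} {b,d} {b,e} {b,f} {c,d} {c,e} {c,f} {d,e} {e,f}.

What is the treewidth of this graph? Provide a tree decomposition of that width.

Treewidth 4.
One optimal decomposition is:
Bags: B1 = {a, b, c, d, e}  B2 = {a, b, c, e, f}
Tree: B1–B2

The largest bag has 5 vertices, giving width 4; this decomposition certifies tw(G) ≤ 4. For the lower bound, the 5 vertices {a, b, c, d, e} are pairwise adjacent, and any tree decomposition puts a clique entirely inside one bag — forcing width ≥ 4. Therefore the treewidth is 4.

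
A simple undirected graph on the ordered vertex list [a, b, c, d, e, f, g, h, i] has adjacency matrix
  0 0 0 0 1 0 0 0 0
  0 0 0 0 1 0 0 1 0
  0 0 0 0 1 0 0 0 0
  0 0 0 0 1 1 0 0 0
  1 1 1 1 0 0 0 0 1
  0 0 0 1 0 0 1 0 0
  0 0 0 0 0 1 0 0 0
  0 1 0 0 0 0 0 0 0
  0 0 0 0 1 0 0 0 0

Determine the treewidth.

1

A width-1 tree decomposition is:
Bags: B1 = {d, e}  B2 = {d, f}  B3 = {a, e}  B4 = {e, i}  B5 = {b, e}  B6 = {b, h}  B7 = {c, e}  B8 = {f, g}
Tree: B1–B2, B1–B3, B3–B4, B1–B5, B5–B6, B5–B7, B2–B8
Each bag holds 2 vertices, so the decomposition has width 1, which upper-bounds the treewidth. Any graph with an edge has treewidth ≥ 1, and G has the edge d–e. The upper and lower bounds meet at 1, so that is the treewidth.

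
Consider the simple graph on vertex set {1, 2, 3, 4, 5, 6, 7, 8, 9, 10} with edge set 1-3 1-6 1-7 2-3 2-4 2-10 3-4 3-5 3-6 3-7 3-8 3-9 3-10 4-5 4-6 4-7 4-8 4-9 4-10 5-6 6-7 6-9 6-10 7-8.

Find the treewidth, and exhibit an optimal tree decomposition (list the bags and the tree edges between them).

Treewidth 3.
One such decomposition:
Bags: B1 = {3, 4, 5, 6}  B2 = {3, 4, 6, 7}  B3 = {3, 4, 6, 10}  B4 = {3, 4, 6, 9}  B5 = {3, 4, 7, 8}  B6 = {2, 3, 4, 10}  B7 = {1, 3, 6, 7}
Tree: B1–B2, B2–B3, B3–B4, B2–B5, B3–B6, B2–B7

Each bag holds 4 vertices, so the decomposition has width 3, which upper-bounds the treewidth. For the lower bound, the 4 vertices {1, 3, 6, 7} are pairwise adjacent, and any tree decomposition puts a clique entirely inside one bag — forcing width ≥ 3. Combining the bounds, tw(G) = 3.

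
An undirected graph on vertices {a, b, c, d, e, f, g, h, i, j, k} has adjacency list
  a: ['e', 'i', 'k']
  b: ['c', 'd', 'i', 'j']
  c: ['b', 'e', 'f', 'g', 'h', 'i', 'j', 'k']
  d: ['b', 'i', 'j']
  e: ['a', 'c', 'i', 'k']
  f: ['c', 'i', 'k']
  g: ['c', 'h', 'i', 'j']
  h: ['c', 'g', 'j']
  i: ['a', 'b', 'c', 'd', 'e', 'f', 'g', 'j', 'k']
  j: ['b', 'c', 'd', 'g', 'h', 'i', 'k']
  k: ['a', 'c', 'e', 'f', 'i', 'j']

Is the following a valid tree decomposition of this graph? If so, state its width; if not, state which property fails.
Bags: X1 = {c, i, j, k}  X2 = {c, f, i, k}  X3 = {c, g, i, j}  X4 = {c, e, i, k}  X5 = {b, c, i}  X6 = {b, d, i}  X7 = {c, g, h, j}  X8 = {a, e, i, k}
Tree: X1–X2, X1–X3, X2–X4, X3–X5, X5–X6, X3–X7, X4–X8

No — edge (j,b) lies in no bag.

A tree decomposition must satisfy three properties: every vertex lies in some bag; for every edge, both endpoints lie together in some bag; and for every vertex, the bags containing it form a connected subtree. Here edge (j,b) lies in no bag, so the decomposition is invalid.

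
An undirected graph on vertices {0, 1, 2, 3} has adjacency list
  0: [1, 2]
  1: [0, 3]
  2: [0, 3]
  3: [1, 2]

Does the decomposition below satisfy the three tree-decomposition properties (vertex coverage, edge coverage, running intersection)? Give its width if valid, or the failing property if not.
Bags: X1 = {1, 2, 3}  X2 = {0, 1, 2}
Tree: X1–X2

Vertex coverage: the bags together contain {0, 1, 2, 3}, the full vertex set. Edge coverage: each edge of G has both endpoints in at least one bag. Running intersection: for every vertex, the bags containing it form a connected subtree. All three properties hold, so this is a valid tree decomposition of width max|bag| − 1 = 2, and hence tw(G) ≤ 2.

Yes; width 2.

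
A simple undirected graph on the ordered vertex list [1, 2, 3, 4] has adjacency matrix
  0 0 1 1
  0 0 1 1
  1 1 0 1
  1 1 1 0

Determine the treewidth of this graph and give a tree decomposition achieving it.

Every bag has size at most 3, so the width is 3 − 1 = 2 and tw(G) ≤ 2. On the other hand G contains the 3-clique {1, 3, 4}. A clique must lie in a single bag of any decomposition, so no decomposition can have width below 2. The upper and lower bounds meet at 2, so that is the treewidth.

Treewidth 2.
One optimal decomposition is:
Bags: B1 = {1, 3, 4}  B2 = {2, 3, 4}
Tree: B1–B2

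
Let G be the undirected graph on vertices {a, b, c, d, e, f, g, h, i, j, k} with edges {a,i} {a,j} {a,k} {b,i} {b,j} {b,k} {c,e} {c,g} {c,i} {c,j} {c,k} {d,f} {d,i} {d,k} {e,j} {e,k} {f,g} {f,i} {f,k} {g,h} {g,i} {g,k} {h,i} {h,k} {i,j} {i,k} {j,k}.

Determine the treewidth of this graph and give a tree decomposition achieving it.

Each bag holds 4 vertices, so the decomposition has width 3, which upper-bounds the treewidth. For the lower bound, the 4 vertices {c, e, j, k} are pairwise adjacent, and any tree decomposition puts a clique entirely inside one bag — forcing width ≥ 3. Combining the bounds, tw(G) = 3.

Treewidth 3.
Bags: B1 = {c, g, i, k}  B2 = {c, i, j, k}  B3 = {a, i, j, k}  B4 = {f, g, i, k}  B5 = {c, e, j, k}  B6 = {d, f, i, k}  B7 = {g, h, i, k}  B8 = {b, i, j, k}
Tree: B1–B2, B2–B3, B1–B4, B2–B5, B4–B6, B4–B7, B2–B8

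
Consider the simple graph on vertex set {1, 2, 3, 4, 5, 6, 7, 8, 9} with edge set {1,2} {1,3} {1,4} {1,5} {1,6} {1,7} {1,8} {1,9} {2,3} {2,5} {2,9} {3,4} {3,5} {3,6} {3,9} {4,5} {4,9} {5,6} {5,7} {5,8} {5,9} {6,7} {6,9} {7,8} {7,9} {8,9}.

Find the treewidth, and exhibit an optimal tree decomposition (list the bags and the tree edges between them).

The largest bag has 5 vertices, giving width 4; this decomposition certifies tw(G) ≤ 4. Conversely, {1, 5, 7, 8, 9} is a clique of size 5, and the vertices of any clique must share a bag in every tree decomposition; so some bag has ≥ 5 vertices and tw(G) ≥ 4. Hence tw(G) = 4 exactly.

Treewidth 4.
One optimal decomposition is:
Bags: B1 = {1, 5, 6, 7, 9}  B2 = {1, 3, 5, 6, 9}  B3 = {1, 3, 4, 5, 9}  B4 = {1, 5, 7, 8, 9}  B5 = {1, 2, 3, 5, 9}
Tree: B1–B2, B2–B3, B1–B4, B3–B5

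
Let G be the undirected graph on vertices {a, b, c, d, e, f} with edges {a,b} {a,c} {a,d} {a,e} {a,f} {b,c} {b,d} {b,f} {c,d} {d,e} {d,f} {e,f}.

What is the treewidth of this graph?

3

A width-3 tree decomposition is:
Bags: B1 = {a, d, e, f}  B2 = {a, b, d, f}  B3 = {a, b, c, d}
Tree: B1–B2, B2–B3
Every bag has size at most 4, so the width is 4 − 1 = 3 and tw(G) ≤ 3. For the lower bound, the 4 vertices {a, b, c, d} are pairwise adjacent, and any tree decomposition puts a clique entirely inside one bag — forcing width ≥ 3. Combining the bounds, tw(G) = 3.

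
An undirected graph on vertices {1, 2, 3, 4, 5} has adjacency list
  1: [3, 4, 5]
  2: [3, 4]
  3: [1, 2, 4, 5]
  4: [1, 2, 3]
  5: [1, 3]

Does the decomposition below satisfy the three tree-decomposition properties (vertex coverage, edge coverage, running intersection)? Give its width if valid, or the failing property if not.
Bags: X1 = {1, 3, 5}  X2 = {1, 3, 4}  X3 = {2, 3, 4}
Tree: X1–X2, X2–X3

Yes; width 2.

Every vertex of G appears in some bag (union = {1, 2, 3, 4, 5}); every edge is covered by a bag; and for each vertex v the set of bags containing v is connected in the bag tree. The decomposition is therefore valid. The largest bag has 3 vertices, so the width is 2.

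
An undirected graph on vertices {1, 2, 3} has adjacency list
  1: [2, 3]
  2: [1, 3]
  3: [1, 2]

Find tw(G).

2

A width-2 tree decomposition is:
Bags: B1 = {1, 2, 3}
Tree: (single bag)
With just one bag of size 3, the width is 3 − 1 = 2, so tw(G) ≤ 2. On the other hand G contains the 3-clique {1, 2, 3}. A clique must lie in a single bag of any decomposition, so no decomposition can have width below 2. The upper and lower bounds meet at 2, so that is the treewidth.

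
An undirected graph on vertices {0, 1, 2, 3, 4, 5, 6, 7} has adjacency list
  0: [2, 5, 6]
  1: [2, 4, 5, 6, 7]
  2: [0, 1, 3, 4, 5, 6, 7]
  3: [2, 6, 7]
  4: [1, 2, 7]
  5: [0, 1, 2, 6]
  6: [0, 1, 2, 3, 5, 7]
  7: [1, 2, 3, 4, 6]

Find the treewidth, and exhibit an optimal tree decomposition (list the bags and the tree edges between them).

Treewidth 3.
Bags: B1 = {1, 2, 4, 7}  B2 = {1, 2, 6, 7}  B3 = {1, 2, 5, 6}  B4 = {0, 2, 5, 6}  B5 = {2, 3, 6, 7}
Tree: B1–B2, B2–B3, B3–B4, B2–B5

Every bag has size at most 4, so the width is 4 − 1 = 3 and tw(G) ≤ 3. For the lower bound, the 4 vertices {1, 2, 4, 7} are pairwise adjacent, and any tree decomposition puts a clique entirely inside one bag — forcing width ≥ 3. The upper and lower bounds meet at 3, so that is the treewidth.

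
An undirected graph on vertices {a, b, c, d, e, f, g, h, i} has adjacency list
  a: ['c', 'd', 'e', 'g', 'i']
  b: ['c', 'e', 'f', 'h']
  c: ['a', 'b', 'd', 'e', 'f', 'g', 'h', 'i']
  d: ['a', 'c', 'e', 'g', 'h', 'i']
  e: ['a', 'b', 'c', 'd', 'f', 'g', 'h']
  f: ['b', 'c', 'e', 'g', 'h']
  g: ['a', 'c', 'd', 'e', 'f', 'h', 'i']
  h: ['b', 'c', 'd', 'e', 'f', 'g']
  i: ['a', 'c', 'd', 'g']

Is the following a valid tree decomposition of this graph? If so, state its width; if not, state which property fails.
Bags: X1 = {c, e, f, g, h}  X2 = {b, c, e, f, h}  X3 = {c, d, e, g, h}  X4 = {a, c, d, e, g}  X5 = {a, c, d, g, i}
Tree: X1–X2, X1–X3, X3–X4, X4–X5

Every vertex of G appears in some bag (union = {a, b, c, d, e, f, g, h, i}); every edge is covered by a bag; and for each vertex v the set of bags containing v is connected in the bag tree. The decomposition is therefore valid. The largest bag has 5 vertices, so the width is 4.

Yes; width 4.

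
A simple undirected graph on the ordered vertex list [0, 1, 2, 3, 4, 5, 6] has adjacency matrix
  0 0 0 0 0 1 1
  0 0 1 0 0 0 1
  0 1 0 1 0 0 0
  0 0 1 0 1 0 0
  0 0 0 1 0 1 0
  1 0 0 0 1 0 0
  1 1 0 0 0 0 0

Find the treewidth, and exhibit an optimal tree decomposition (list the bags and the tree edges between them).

Each bag holds 3 vertices, so the decomposition has width 2, which upper-bounds the treewidth. For the lower bound, G contains the cycle 6–0–5–4–3–2–1–6, so G is not a forest; only forests have treewidth ≤ 1, hence tw(G) ≥ 2. Combining the bounds, tw(G) = 2.

Treewidth 2.
Bags: B1 = {0, 5, 6}  B2 = {4, 5, 6}  B3 = {3, 4, 6}  B4 = {2, 3, 6}  B5 = {1, 2, 6}
Tree: B1–B2, B2–B3, B3–B4, B4–B5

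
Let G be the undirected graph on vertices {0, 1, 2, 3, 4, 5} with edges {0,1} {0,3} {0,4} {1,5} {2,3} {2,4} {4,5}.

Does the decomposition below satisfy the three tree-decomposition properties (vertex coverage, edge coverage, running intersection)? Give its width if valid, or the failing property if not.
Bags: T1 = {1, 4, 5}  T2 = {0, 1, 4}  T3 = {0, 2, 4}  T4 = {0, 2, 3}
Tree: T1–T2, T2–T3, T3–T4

Vertex coverage: the bags together contain {0, 1, 2, 3, 4, 5}, the full vertex set. Edge coverage: each edge of G has both endpoints in at least one bag. Running intersection: for every vertex, the bags containing it form a connected subtree. All three properties hold, so this is a valid tree decomposition of width max|bag| − 1 = 2, and hence tw(G) ≤ 2.

Yes; width 2.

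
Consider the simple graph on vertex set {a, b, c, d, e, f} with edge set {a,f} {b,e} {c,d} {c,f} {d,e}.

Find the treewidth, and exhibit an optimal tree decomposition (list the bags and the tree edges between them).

Each bag holds 2 vertices, so the decomposition has width 1, which upper-bounds the treewidth. G has an edge, so its treewidth is at least 1. The upper and lower bounds meet at 1, so that is the treewidth.

Treewidth 1.
Bags: B1 = {a, f}  B2 = {c, f}  B3 = {c, d}  B4 = {d, e}  B5 = {b, e}
Tree: B1–B2, B2–B3, B3–B4, B4–B5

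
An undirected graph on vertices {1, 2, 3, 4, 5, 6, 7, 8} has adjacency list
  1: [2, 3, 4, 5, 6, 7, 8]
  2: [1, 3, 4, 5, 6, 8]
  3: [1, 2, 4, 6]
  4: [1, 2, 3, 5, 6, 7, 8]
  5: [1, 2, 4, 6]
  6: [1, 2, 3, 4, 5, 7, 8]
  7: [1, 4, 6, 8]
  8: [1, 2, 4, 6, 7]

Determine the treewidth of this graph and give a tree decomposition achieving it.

Each bag holds 5 vertices, so the decomposition has width 4, which upper-bounds the treewidth. Conversely, {1, 2, 4, 6, 8} is a clique of size 5, and the vertices of any clique must share a bag in every tree decomposition; so some bag has ≥ 5 vertices and tw(G) ≥ 4. Therefore the treewidth is 4.

Treewidth 4.
One such decomposition:
Bags: B1 = {1, 2, 4, 5, 6}  B2 = {1, 2, 3, 4, 6}  B3 = {1, 2, 4, 6, 8}  B4 = {1, 4, 6, 7, 8}
Tree: B1–B2, B1–B3, B3–B4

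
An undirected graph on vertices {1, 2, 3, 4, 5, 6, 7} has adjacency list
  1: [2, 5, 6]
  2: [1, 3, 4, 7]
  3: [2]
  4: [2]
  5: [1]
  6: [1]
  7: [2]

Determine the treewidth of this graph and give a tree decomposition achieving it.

Treewidth 1.
One such decomposition:
Bags: B1 = {2, 3}  B2 = {1, 2}  B3 = {2, 7}  B4 = {1, 5}  B5 = {2, 4}  B6 = {1, 6}
Tree: B1–B2, B2–B3, B2–B4, B2–B5, B4–B6

The largest bag has 2 vertices, giving width 1; this decomposition certifies tw(G) ≤ 1. Since G has at least one edge (e.g. 2–3), it is not an edgeless graph, so tw(G) ≥ 1. The upper and lower bounds meet at 1, so that is the treewidth.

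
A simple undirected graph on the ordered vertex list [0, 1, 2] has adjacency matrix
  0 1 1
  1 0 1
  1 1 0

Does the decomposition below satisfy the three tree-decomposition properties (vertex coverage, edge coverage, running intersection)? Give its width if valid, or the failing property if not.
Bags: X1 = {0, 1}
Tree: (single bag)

No — vertex 2 appears in no bag.

A tree decomposition must satisfy three properties: every vertex lies in some bag; for every edge, both endpoints lie together in some bag; and for every vertex, the bags containing it form a connected subtree. Here vertex 2 appears in no bag, so the decomposition is invalid.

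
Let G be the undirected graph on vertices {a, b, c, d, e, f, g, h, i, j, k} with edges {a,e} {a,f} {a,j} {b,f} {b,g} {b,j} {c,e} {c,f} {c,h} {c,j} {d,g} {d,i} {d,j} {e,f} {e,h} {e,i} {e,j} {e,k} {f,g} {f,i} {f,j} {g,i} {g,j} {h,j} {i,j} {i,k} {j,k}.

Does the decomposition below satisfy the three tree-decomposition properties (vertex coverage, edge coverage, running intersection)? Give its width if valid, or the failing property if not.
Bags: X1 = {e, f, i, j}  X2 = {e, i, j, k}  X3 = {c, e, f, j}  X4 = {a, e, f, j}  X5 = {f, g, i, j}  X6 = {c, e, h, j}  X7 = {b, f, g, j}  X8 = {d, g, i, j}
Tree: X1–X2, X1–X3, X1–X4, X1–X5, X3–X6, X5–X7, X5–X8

Every vertex of G appears in some bag (union = {a, b, c, d, e, f, g, h, i, j, k}); every edge is covered by a bag; and for each vertex v the set of bags containing v is connected in the bag tree. The decomposition is therefore valid. The largest bag has 4 vertices, so the width is 3.

Yes; width 3.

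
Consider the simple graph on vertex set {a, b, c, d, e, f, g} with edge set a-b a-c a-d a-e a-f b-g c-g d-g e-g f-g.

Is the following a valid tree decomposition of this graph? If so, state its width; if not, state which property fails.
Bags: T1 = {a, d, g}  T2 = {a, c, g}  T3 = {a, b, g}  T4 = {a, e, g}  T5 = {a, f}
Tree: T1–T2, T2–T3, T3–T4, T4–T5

A tree decomposition must satisfy three properties: every vertex lies in some bag; for every edge, both endpoints lie together in some bag; and for every vertex, the bags containing it form a connected subtree. Here edge (g,f) lies in no bag, so the decomposition is invalid.

No — edge (g,f) lies in no bag.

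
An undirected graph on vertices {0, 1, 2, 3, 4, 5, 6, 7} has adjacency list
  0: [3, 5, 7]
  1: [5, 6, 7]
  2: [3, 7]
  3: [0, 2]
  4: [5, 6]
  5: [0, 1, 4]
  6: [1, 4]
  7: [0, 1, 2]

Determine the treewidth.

2

A width-2 tree decomposition is:
Bags: B1 = {4, 5, 6}  B2 = {1, 5, 6}  B3 = {0, 1, 5}  B4 = {0, 1, 7}  B5 = {0, 3, 7}  B6 = {2, 3, 7}
Tree: B1–B2, B2–B3, B3–B4, B4–B5, B5–B6
Each bag holds 3 vertices, so the decomposition has width 2, which upper-bounds the treewidth. Since 4–6–1–5–4 is a cycle in G, G is not acyclic. Forests are exactly the graphs of treewidth ≤ 1, so tw(G) ≥ 2. Therefore the treewidth is 2.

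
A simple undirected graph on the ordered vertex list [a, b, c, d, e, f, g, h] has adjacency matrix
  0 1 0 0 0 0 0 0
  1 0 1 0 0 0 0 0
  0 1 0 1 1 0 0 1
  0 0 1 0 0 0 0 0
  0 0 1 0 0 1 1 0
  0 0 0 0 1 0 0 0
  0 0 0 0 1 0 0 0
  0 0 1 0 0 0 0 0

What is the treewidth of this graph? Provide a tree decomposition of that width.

Every bag has size at most 2, so the width is 2 − 1 = 1 and tw(G) ≤ 1. G has an edge, so its treewidth is at least 1. Therefore the treewidth is 1.

Treewidth 1.
One optimal decomposition is:
Bags: B1 = {c, e}  B2 = {e, f}  B3 = {c, h}  B4 = {b, c}  B5 = {e, g}  B6 = {c, d}  B7 = {a, b}
Tree: B1–B2, B1–B3, B3–B4, B1–B5, B4–B6, B4–B7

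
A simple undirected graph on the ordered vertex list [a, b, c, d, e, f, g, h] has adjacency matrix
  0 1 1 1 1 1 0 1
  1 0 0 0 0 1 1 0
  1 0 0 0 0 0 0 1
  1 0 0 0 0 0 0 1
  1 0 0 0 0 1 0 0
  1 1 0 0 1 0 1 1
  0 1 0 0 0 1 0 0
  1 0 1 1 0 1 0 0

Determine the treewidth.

2

A width-2 tree decomposition is:
Bags: B1 = {b, f, g}  B2 = {a, b, f}  B3 = {a, f, h}  B4 = {a, e, f}  B5 = {a, d, h}  B6 = {a, c, h}
Tree: B1–B2, B2–B3, B3–B4, B3–B5, B5–B6
Every bag has size at most 3, so the width is 3 − 1 = 2 and tw(G) ≤ 2. Conversely, {b, f, g} is a clique of size 3, and the vertices of any clique must share a bag in every tree decomposition; so some bag has ≥ 3 vertices and tw(G) ≥ 2. Hence tw(G) = 2 exactly.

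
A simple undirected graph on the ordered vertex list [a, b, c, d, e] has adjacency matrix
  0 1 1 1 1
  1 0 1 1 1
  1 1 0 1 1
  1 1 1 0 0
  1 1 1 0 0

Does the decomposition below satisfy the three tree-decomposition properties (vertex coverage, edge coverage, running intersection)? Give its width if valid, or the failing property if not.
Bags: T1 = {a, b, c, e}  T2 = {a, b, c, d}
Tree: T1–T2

Checking the three conditions: (i) the bags cover all of {a, b, c, d, e}; (ii) for each edge, some bag contains both endpoints; (iii) the bags containing any fixed vertex form a subtree. All hold, so the decomposition is valid with width 4 − 1 = 3.

Yes; width 3.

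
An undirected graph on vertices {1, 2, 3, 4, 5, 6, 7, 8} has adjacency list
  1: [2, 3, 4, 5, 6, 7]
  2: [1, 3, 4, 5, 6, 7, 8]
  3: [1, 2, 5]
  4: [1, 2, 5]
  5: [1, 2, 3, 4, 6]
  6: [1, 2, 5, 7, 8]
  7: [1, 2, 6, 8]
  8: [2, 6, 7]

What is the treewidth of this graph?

3

A width-3 tree decomposition is:
Bags: B1 = {1, 2, 6, 7}  B2 = {1, 2, 5, 6}  B3 = {1, 2, 3, 5}  B4 = {1, 2, 4, 5}  B5 = {2, 6, 7, 8}
Tree: B1–B2, B2–B3, B2–B4, B1–B5
The largest bag has 4 vertices, giving width 3; this decomposition certifies tw(G) ≤ 3. For the lower bound, the 4 vertices {2, 6, 7, 8} are pairwise adjacent, and any tree decomposition puts a clique entirely inside one bag — forcing width ≥ 3. The upper and lower bounds meet at 3, so that is the treewidth.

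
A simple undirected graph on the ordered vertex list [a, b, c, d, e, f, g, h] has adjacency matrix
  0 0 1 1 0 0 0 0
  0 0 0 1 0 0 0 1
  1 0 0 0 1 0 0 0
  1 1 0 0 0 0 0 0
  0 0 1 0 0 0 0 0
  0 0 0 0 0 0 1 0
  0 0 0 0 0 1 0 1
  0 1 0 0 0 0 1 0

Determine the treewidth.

1

A width-1 tree decomposition is:
Bags: B1 = {c, e}  B2 = {a, c}  B3 = {a, d}  B4 = {b, d}  B5 = {b, h}  B6 = {g, h}  B7 = {f, g}
Tree: B1–B2, B2–B3, B3–B4, B4–B5, B5–B6, B6–B7
Every bag has size at most 2, so the width is 2 − 1 = 1 and tw(G) ≤ 1. G has an edge, so its treewidth is at least 1. Therefore the treewidth is 1.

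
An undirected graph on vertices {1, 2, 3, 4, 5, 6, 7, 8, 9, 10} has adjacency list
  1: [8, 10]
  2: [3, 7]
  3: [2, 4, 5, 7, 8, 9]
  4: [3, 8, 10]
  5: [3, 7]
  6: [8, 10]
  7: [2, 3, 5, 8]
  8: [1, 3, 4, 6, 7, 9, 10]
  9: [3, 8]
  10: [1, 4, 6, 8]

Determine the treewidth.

2

A width-2 tree decomposition is:
Bags: B1 = {3, 7, 8}  B2 = {3, 4, 8}  B3 = {3, 5, 7}  B4 = {3, 8, 9}  B5 = {4, 8, 10}  B6 = {6, 8, 10}  B7 = {2, 3, 7}  B8 = {1, 8, 10}
Tree: B1–B2, B1–B3, B1–B4, B2–B5, B5–B6, B3–B7, B6–B8
Every bag has size at most 3, so the width is 3 − 1 = 2 and tw(G) ≤ 2. On the other hand G contains the 3-clique {1, 8, 10}. A clique must lie in a single bag of any decomposition, so no decomposition can have width below 2. Hence tw(G) = 2 exactly.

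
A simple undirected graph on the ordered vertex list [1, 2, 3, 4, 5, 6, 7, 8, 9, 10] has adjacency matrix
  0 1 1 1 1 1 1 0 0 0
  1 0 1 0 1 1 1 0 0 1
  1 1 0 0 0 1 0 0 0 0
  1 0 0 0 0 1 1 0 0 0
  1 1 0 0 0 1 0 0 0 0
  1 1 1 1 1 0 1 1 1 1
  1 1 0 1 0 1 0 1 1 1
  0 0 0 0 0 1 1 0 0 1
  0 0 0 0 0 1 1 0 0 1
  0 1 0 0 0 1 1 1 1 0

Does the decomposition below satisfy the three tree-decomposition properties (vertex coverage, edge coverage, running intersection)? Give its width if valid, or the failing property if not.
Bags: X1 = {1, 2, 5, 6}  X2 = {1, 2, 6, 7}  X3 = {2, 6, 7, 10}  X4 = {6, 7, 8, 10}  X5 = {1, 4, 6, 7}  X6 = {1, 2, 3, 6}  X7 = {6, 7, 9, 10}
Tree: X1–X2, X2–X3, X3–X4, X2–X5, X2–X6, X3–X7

Every vertex of G appears in some bag (union = {1, 2, 3, 4, 5, 6, 7, 8, 9, 10}); every edge is covered by a bag; and for each vertex v the set of bags containing v is connected in the bag tree. The decomposition is therefore valid. The largest bag has 4 vertices, so the width is 3.

Yes; width 3.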